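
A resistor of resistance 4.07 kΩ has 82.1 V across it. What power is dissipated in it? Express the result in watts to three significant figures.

V and R are stated; P = V²/R avoids computing the current.
P = (82.1 V)² / 4070 Ω = 1.656 W

1.66 W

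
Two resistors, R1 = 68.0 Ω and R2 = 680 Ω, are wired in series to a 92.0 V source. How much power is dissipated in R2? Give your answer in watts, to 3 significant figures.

Series elements share the same current, so find I first, then use P = I²R.
R_total = 68.0 + 680 = 748.0 Ω
I = V / R_total = 92.0 / 748.0 = 0.1230 A
P_R2 = I² × R2 = (0.1230)² × 680 = 10.29 W

10.3 W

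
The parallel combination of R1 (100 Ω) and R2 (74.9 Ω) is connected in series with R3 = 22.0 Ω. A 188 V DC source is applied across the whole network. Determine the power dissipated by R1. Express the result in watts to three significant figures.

First find R_p for the parallel pair, then treat R_p + R3 as a series loop.
R_p = (100×74.9)/(100+74.9) = 42.82 Ω
R_total = R_p + 22.0 = 42.82 + 22.0 = 64.82 Ω
I = V / R_total = 188 / 64.82 = 2.900 A
Voltage across the parallel pair: V_p = I × R_p = 2.900 × 42.82 = 124.2 V
Use P = V²/R for R1 with V = V_p.
P_R1 = (124.2)² / 100 = 154.2 W

154 W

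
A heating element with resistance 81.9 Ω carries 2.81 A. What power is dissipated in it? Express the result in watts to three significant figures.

647 W

The current through and the resistance of the element are both given; use P = I²R.
P = (2.810 A)² × 81.9 Ω = 646.7 W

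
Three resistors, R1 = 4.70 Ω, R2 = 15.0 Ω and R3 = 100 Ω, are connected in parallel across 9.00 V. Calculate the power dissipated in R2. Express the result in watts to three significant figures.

5.40 W

The supply voltage appears across each parallel branch — just use P = V²/R2.
P_R2 = V² / R2 = (9.00)² / 15.0 Ω = 5.400 W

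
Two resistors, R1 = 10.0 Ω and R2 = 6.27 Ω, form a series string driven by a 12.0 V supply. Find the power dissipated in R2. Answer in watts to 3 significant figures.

3.41 W

The current is common to all series resistors; compute it, then apply P = I²R for the target.
R_total = 10.0 + 6.27 = 16.27 Ω
I = V / R_total = 12.0 / 16.27 = 0.7376 A
P_R2 = I² × R2 = (0.7376)² × 6.27 = 3.411 W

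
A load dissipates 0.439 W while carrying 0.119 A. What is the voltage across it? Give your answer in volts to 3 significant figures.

3.69 V

The two known quantities fix the third via V = P / I.
V = 0.439 / 0.1190 = 3.689 V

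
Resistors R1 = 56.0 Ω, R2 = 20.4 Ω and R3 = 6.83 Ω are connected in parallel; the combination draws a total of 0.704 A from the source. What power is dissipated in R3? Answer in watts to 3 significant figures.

1.60 W

Only the total current is stated, so first find the parallel equivalent to get the voltage across the combination.
1/R_eq = 1/56.0 + 1/20.4 + 1/6.83 ⇒ R_eq = 4.688 Ω
V = I_total × R_eq = 0.7040 × 4.688 = 3.301 V
P_R3 = V² / R3 = (3.301)² / 6.83 = 1.595 W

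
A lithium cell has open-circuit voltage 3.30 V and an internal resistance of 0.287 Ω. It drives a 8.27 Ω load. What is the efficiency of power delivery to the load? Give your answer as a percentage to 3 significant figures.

96.6 %

η = P_load/(P_load+P_int) = I²R/(I²R+I²r) = R/(R+r) — the I² cancels for series elements.
η = R / (R + r) = 8.27 / (8.27 + 0.287) = 0.9665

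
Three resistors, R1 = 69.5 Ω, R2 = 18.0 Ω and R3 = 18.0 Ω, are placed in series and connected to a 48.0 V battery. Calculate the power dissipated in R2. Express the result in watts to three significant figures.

Series elements share the same current, so find I first, then use P = I²R.
R_total = 69.5 + 18.0 + 18.0 = 105.5 Ω
I = V / R_total = 48.0 / 105.5 = 0.4550 A
P_R2 = I² × R2 = (0.4550)² × 18.0 = 3.726 W

3.73 W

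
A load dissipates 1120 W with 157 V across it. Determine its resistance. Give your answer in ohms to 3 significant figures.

22.0 Ω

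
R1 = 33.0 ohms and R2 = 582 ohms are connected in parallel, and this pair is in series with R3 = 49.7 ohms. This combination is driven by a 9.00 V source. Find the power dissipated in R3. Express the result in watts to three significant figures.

Collapse the R1‖R2 pair into one equivalent R_p; then R_p and R3 form a series string.
R_p = (33.0×582)/(33.0+582) = 31.23 Ω
R_total = R_p + 49.7 = 31.23 + 49.7 = 80.93 Ω
I = V / R_total = 9.00 / 80.93 = 0.1112 A
R3 is the series element, so its power is I²R.
P_R3 = (0.1112)² × 49.7 = 0.6147 W

0.615 W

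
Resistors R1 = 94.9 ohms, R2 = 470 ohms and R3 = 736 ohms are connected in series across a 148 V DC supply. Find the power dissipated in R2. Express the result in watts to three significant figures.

6.08 W

Series elements share the same current, so find I first, then use P = I²R.
R_total = 94.9 + 470 + 736 = 1301 Ω
I = V / R_total = 148 / 1301 = 0.1138 A
P_R2 = I² × R2 = (0.1138)² × 470 = 6.083 W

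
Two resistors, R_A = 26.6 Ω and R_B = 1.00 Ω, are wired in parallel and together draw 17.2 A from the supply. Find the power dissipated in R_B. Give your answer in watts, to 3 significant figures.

275 W

Only the total current is stated, so first find the parallel equivalent to get the voltage across the combination.
1/R_eq = 1/26.6 + 1/1.00 ⇒ R_eq = 0.9638 Ω
V = I_total × R_eq = 17.20 × 0.9638 = 16.58 V
P_R_B = V² / R_B = (16.58)² / 1.00 = 274.8 W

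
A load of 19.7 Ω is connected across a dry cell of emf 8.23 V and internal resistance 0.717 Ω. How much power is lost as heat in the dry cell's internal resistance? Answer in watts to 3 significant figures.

0.117 W

The source's internal resistance is just another series element carrying I; its dissipation is I²r.
I = ε / (r + R) = 8.23 / (0.717 + 19.7) = 0.4031 A
P_int = I² r = (0.4031)² × 0.717 = 0.1165 W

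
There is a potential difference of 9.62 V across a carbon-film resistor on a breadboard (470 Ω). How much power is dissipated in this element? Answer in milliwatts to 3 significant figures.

197 mW

Voltage and resistance are given, so P = V²/R is the one-step route.
P = (9.62 V)² / 470 Ω = 0.1969 W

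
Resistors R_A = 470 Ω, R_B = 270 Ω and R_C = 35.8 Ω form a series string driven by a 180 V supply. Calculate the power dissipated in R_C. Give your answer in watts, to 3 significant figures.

1.93 W

Since the resistors are in series they all carry the loop current I = V/R_total; the power in any one is I²R.
R_total = 470 + 270 + 35.8 = 775.8 Ω
I = V / R_total = 180 / 775.8 = 0.2320 A
P_R_C = I² × R_C = (0.2320)² × 35.8 = 1.927 W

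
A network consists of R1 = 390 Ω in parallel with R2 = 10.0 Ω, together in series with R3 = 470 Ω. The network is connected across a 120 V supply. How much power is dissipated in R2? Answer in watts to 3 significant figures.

0.595 W

First find R_p for the parallel pair, then treat R_p + R3 as a series loop.
R_p = (390×10.0)/(390+10.0) = 9.750 Ω
R_total = R_p + 470 = 9.750 + 470 = 479.8 Ω
I = V / R_total = 120 / 479.8 = 0.2501 A
Voltage across the parallel pair: V_p = I × R_p = 0.2501 × 9.750 = 2.439 V
R2 sits across V_p; its power is V_p²/R.
P_R2 = (2.439)² / 10.0 = 0.5948 W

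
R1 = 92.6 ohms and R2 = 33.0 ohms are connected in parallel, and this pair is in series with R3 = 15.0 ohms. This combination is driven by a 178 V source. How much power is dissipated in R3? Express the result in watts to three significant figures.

307 W

First find R_p for the parallel pair, then treat R_p + R3 as a series loop.
R_p = (92.6×33.0)/(92.6+33.0) = 24.33 Ω
R_total = R_p + 15.0 = 24.33 + 15.0 = 39.33 Ω
I = V / R_total = 178 / 39.33 = 4.526 A
R3 carries the full series current, so P = I²R.
P_R3 = (4.526)² × 15.0 = 307.2 W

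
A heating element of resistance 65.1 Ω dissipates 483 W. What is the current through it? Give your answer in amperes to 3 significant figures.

Inverting the appropriate power form: I = √(P / R).
I = √(483 / 65.1) = 2.724 A

2.72 A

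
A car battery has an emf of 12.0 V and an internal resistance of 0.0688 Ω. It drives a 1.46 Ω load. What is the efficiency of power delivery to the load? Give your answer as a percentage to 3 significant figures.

95.5 %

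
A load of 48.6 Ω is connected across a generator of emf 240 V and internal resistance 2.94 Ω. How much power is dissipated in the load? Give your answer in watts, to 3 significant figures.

1050 W

The internal resistance and the load are in series, so the same I flows through both; get I from ε/(r+R), then I²R for the load.
I = ε / (r + R) = 240 / (2.94 + 48.6) = 4.657 A
P_load = I² R = (4.657)² × 48.6 = 1054 W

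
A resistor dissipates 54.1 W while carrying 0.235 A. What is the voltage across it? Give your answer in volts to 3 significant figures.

230 V

Rearranging the power relation for the two known quantities gives V = P / I.
V = 54.1 / 0.2350 = 230.2 V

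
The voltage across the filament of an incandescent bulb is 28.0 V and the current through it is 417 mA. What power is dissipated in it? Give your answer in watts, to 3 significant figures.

11.7 W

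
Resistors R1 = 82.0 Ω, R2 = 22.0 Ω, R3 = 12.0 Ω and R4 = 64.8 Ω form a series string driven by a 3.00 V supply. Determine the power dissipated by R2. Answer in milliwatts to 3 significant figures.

In a series string the same current flows through every resistor — find that current, then P = I²R for the one we want.
R_total = 82.0 + 22.0 + 12.0 + 64.8 = 180.8 Ω
I = V / R_total = 3.00 / 180.8 = 0.01659 A
P_R2 = I² × R2 = (0.01659)² × 22.0 = 0.006057 W

6.06 mW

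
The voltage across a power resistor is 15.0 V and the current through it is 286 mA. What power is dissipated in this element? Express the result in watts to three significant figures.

4.29 W

V and I are known directly — P = V I, no intermediate step needed.
P = 15.0 V × 0.2860 A = 4.290 W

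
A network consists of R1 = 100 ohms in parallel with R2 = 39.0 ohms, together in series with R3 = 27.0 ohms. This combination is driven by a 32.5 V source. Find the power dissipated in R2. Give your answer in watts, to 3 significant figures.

Collapse the R1‖R2 pair into one equivalent R_p; then R_p and R3 form a series string.
R_p = (100×39.0)/(100+39.0) = 28.06 Ω
R_total = R_p + 27.0 = 28.06 + 27.0 = 55.06 Ω
I = V / R_total = 32.5 / 55.06 = 0.5903 A
Voltage across the parallel pair: V_p = I × R_p = 0.5903 × 28.06 = 16.56 V
R2 has V_p across it, so P = V_p²/R2.
P_R2 = (16.56)² / 39.0 = 7.033 W

7.03 W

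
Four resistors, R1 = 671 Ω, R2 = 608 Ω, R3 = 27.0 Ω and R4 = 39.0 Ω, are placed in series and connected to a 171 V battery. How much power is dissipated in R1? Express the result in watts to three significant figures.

In a series string the same current flows through every resistor — find that current, then P = I²R for the one we want.
R_total = 671 + 608 + 27.0 + 39.0 = 1345 Ω
I = V / R_total = 171 / 1345 = 0.1271 A
P_R1 = I² × R1 = (0.1271)² × 671 = 10.85 W

10.8 W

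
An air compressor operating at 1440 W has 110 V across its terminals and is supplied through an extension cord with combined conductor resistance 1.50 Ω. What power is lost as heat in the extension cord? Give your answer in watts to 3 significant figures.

257 W

Line loss is just I²R for the cable — we know both I and R_line directly.
I = P / V = 1440 / 110 = 13.09 A through the extension cord.
P_line = I² R_line = (13.09)² × 1.50 = 257.1 W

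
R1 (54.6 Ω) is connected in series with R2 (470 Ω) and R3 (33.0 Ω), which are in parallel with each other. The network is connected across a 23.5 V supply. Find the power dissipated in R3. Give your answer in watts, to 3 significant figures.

First combine the parallel branches into one equivalent R_p, then R1 + R_p is a series pair.
R_p = (470×33.0)/(470+33.0) = 30.83 Ω
R_total = 54.6 + 30.83 = 85.43 Ω
I = V / R_total = 23.5 / 85.43 = 0.2751 A
Voltage across the parallel pair: V_p = I × R_p = 0.2751 × 30.83 = 8.482 V
R3 is across V_p, so use P = V²/R for that branch.
P_R3 = (8.482)² / 33.0 = 2.180 W

2.18 W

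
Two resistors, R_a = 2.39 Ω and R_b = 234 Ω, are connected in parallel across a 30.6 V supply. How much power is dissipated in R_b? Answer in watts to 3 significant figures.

4.00 W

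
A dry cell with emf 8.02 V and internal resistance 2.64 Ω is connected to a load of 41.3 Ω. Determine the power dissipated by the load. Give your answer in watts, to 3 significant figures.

1.38 W

Find the circuit current first, then P = I²R for the load (series elements share I).
I = ε / (r + R) = 8.02 / (2.64 + 41.3) = 0.1825 A
P_load = I² R = (0.1825)² × 41.3 = 1.376 W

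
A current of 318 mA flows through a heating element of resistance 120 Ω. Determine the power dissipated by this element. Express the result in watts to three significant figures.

Knowing I and R, the power is just I²R — no need to find V first.
P = (0.3180 A)² × 120 Ω = 12.13 W

12.1 W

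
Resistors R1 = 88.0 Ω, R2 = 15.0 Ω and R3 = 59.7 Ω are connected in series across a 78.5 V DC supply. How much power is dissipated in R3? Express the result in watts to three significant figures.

13.9 W

The current is common to all series resistors; compute it, then apply P = I²R for the target.
R_total = 88.0 + 15.0 + 59.7 = 162.7 Ω
I = V / R_total = 78.5 / 162.7 = 0.4825 A
P_R3 = I² × R3 = (0.4825)² × 59.7 = 13.90 W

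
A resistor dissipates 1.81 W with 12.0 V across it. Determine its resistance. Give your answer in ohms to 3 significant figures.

79.6 Ω

From P = V I = I²R = V²/R, with the two given quantities we get R = V² / P.
R = (12.0)² / 1.81 = 79.56 Ω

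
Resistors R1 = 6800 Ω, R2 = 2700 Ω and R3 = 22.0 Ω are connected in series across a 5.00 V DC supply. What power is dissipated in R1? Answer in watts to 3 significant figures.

In a series string the same current flows through every resistor — find that current, then P = I²R for the one we want.
R_total = 6800 + 2700 + 22.0 = 9522 Ω
I = V / R_total = 5.00 / 9522 = 0.0005251 A
P_R1 = I² × R1 = (0.0005251)² × 6800 = 0.001875 W

0.00187 W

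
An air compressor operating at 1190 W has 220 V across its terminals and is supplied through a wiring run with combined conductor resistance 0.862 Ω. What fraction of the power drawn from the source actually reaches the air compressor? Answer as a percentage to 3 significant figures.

97.9 %

I = P / V = 1190 / 220 = 5.409 A through the wiring run.
P_line = I² R_line = (5.409)² × 0.862 = 25.22 W
P_source = P_load + P_line = 1190 + 25.22 = 1215 W
η = P_load / P_source = 1190 / 1215 = 0.9792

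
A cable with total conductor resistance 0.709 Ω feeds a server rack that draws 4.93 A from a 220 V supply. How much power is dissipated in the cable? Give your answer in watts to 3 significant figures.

The cable and load are in series, so the same current flows in both; the loss is I²R_line.
The cable carries the full 4.93 A.
P_line = I² R_line = (4.930)² × 0.709 = 17.23 W

17.2 W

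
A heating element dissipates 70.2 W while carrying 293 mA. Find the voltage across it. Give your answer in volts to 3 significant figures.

The two known quantities fix the third via V = P / I.
V = 70.2 / 0.2930 = 239.6 V

240 V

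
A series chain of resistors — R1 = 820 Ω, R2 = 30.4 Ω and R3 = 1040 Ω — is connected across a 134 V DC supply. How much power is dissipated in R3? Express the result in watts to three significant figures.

5.23 W

Every series element carries the same I. Get I from the total resistance, then P = I² × R3.
R_total = 820 + 30.4 + 1040 = 1890 Ω
I = V / R_total = 134 / 1890 = 0.07088 A
P_R3 = I² × R3 = (0.07088)² × 1040 = 5.226 W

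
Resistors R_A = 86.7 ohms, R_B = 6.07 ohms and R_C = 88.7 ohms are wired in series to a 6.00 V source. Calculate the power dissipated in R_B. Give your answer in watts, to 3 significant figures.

0.00664 W

The current is common to all series resistors; compute it, then apply P = I²R for the target.
R_total = 86.7 + 6.07 + 88.7 = 181.5 Ω
I = V / R_total = 6.00 / 181.5 = 0.03306 A
P_R_B = I² × R_B = (0.03306)² × 6.07 = 0.006636 W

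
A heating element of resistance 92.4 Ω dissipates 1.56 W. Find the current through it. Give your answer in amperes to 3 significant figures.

Inverting the appropriate power form: I = √(P / R).
I = √(1.56 / 92.4) = 0.1299 A

0.130 A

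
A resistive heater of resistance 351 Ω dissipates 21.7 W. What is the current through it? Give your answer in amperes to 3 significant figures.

From P = V I = I²R = V²/R, with the two given quantities we get I = √(P / R).
I = √(21.7 / 351) = 0.2486 A

0.249 A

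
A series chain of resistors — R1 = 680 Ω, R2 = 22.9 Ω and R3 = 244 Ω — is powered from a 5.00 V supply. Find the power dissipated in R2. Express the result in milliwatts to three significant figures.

In a series string the same current flows through every resistor — find that current, then P = I²R for the one we want.
R_total = 680 + 22.9 + 244 = 946.9 Ω
I = V / R_total = 5.00 / 946.9 = 0.005280 A
P_R2 = I² × R2 = (0.005280)² × 22.9 = 0.0006385 W

0.639 mW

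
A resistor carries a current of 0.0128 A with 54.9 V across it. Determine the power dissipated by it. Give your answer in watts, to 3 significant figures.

0.703 W

Since both terminal voltage and current are stated, P = V I gives the power in one step.
P = 54.9 V × 0.01280 A = 0.7027 W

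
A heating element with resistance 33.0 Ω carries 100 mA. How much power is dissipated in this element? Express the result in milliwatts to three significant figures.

Knowing I and R, the power is just I²R — no need to find V first.
P = (0.1000 A)² × 33.0 Ω = 0.3300 W

330 mW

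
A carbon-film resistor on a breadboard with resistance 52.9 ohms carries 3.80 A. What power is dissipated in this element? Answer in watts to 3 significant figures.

Knowing I and R, the power is just I²R — no need to find V first.
P = (3.800 A)² × 52.9 Ω = 763.9 W

764 W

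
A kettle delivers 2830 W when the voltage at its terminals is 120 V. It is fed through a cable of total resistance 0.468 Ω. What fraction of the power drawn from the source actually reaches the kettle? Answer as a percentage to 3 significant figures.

91.6 %

I = P / V = 2830 / 120 = 23.58 A through the cable.
P_line = I² R_line = (23.58)² × 0.468 = 260.3 W
P_source = P_load + P_line = 2830 + 260.3 = 3090 W
η = P_load / P_source = 2830 / 3090 = 0.9158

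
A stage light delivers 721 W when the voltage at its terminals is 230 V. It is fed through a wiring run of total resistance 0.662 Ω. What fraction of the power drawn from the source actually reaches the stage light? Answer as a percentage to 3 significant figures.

99.1 %

I = P / V = 721 / 230 = 3.135 A through the wiring run.
P_line = I² R_line = (3.135)² × 0.662 = 6.505 W
P_source = P_load + P_line = 721.0 + 6.505 = 727.5 W
η = P_load / P_source = 721.0 / 727.5 = 0.9911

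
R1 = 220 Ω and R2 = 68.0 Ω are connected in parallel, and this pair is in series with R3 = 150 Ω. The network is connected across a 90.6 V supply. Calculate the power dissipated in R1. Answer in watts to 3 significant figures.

Combine R1 and R2 into their parallel equivalent first, reducing the network to two series resistors.
R_p = (220×68.0)/(220+68.0) = 51.94 Ω
R_total = R_p + 150 = 51.94 + 150 = 201.9 Ω
I = V / R_total = 90.6 / 201.9 = 0.4486 A
Voltage across the parallel pair: V_p = I × R_p = 0.4486 × 51.94 = 23.30 V
Use P = V²/R for R1 with V = V_p.
P_R1 = (23.30)² / 220 = 2.469 W

2.47 W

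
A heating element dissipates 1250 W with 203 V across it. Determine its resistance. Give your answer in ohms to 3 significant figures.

33.0 Ω

Inverting the appropriate power form: R = V² / P.
R = (203)² / 1250 = 32.97 Ω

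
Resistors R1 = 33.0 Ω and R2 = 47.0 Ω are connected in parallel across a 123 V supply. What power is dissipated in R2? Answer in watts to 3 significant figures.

The supply voltage appears across each parallel branch — just use P = V²/R2.
P_R2 = V² / R2 = (123)² / 47.0 Ω = 321.9 W

322 W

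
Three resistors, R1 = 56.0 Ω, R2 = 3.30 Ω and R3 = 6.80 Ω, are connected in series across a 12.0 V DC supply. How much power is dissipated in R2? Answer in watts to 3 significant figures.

In a series string the same current flows through every resistor — find that current, then P = I²R for the one we want.
R_total = 56.0 + 3.30 + 6.80 = 66.10 Ω
I = V / R_total = 12.0 / 66.10 = 0.1815 A
P_R2 = I² × R2 = (0.1815)² × 3.30 = 0.1088 W

0.109 W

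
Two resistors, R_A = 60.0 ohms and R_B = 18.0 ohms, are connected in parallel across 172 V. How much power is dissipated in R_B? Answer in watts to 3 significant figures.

1640 W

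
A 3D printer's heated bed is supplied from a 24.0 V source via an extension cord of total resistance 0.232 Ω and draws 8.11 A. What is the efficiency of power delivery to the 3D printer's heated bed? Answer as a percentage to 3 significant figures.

The extension cord carries the full 8.11 A.
P_line = I² R_line = (8.110)² × 0.232 = 15.26 W
P_source = V I = 24.0 × 8.110 = 194.6 W; P_load = 179.4 W
η = P_load / P_source = 179.4 / 194.6 = 0.9216

92.2 %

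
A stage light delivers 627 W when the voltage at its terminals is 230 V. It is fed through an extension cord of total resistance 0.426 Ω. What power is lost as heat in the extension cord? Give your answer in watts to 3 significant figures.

Only the current and the line resistance are needed for the I²R loss.
I = P / V = 627 / 230 = 2.726 A through the extension cord.
P_line = I² R_line = (2.726)² × 0.426 = 3.166 W

3.17 W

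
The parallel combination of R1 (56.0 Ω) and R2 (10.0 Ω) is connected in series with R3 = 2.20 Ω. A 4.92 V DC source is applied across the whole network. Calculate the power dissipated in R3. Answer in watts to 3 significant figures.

0.466 W

Reduce the parallel combination to a single R_p; the circuit then becomes R_p in series with the remaining resistor.
R_p = (56.0×10.0)/(56.0+10.0) = 8.485 Ω
R_total = R_p + 2.20 = 8.485 + 2.20 = 10.68 Ω
I = V / R_total = 4.92 / 10.68 = 0.4605 A
R3 carries the full series current, so P = I²R.
P_R3 = (0.4605)² × 2.20 = 0.4665 W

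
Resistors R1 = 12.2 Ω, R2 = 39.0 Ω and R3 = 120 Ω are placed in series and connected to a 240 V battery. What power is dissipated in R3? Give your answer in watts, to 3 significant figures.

Every series element carries the same I. Get I from the total resistance, then P = I² × R3.
R_total = 12.2 + 39.0 + 120 = 171.2 Ω
I = V / R_total = 240 / 171.2 = 1.402 A
P_R3 = I² × R3 = (1.402)² × 120 = 235.8 W

236 W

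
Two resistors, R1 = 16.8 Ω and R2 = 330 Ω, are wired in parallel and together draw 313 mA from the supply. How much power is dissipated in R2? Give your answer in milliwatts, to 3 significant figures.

Parallel branches share V, not I — compute V via R_eq, then use V²/R for the target branch.
1/R_eq = 1/16.8 + 1/330 ⇒ R_eq = 15.99 Ω
V = I_total × R_eq = 0.3130 × 15.99 = 5.004 V
P_R2 = V² / R2 = (5.004)² / 330 = 0.07587 W

75.9 mW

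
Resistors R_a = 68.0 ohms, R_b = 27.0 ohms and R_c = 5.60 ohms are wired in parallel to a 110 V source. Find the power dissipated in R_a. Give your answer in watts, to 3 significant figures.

178 W

R_a sits directly across the source, so P = V²/R with V = 110 V.
P_R_a = V² / R_a = (110)² / 68.0 Ω = 177.9 W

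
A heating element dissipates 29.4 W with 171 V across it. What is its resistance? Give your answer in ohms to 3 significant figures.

995 Ω

Inverting the appropriate power form: R = V² / P.
R = (171)² / 29.4 = 994.6 Ω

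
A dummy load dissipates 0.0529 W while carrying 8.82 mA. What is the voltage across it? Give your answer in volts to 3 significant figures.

6.00 V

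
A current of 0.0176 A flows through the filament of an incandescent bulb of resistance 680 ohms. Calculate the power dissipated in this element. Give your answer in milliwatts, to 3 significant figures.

211 mW

The current through and the resistance of the element are both given; use P = I²R.
P = (0.01760 A)² × 680 Ω = 0.2106 W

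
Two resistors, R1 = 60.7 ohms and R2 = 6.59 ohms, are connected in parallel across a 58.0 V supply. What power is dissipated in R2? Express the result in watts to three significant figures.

The supply voltage appears across each parallel branch — just use P = V²/R2.
P_R2 = V² / R2 = (58.0)² / 6.59 Ω = 510.5 W

510 W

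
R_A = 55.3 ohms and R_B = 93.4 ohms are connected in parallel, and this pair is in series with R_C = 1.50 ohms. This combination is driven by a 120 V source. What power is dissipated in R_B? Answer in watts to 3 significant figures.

First find R_p for the parallel pair, then treat R_p + R_C as a series loop.
R_p = (55.3×93.4)/(55.3+93.4) = 34.73 Ω
R_total = R_p + 1.50 = 34.73 + 1.50 = 36.23 Ω
I = V / R_total = 120 / 36.23 = 3.312 A
Voltage across the parallel pair: V_p = I × R_p = 3.312 × 34.73 = 115.0 V
R_B sits across V_p; its power is V_p²/R.
P_R_B = (115.0)² / 93.4 = 141.7 W

142 W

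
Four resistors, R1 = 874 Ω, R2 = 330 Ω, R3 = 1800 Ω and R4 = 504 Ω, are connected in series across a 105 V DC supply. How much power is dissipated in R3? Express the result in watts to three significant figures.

1.61 W

Series elements share the same current, so find I first, then use P = I²R.
R_total = 874 + 330 + 1800 + 504 = 3508 Ω
I = V / R_total = 105 / 3508 = 0.02993 A
P_R3 = I² × R3 = (0.02993)² × 1800 = 1.613 W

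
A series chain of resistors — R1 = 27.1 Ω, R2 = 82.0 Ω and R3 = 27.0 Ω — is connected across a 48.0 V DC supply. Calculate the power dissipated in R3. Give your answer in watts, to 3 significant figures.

3.36 W

Every series element carries the same I. Get I from the total resistance, then P = I² × R3.
R_total = 27.1 + 82.0 + 27.0 = 136.1 Ω
I = V / R_total = 48.0 / 136.1 = 0.3527 A
P_R3 = I² × R3 = (0.3527)² × 27.0 = 3.358 W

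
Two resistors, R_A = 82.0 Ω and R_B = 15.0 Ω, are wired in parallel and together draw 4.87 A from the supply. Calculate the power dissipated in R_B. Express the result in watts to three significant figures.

We need the common branch voltage; get it from I_total × R_eq, then P = V²/R for the branch.
1/R_eq = 1/82.0 + 1/15.0 ⇒ R_eq = 12.68 Ω
V = I_total × R_eq = 4.870 × 12.68 = 61.75 V
P_R_B = V² / R_B = (61.75)² / 15.0 = 254.2 W

254 W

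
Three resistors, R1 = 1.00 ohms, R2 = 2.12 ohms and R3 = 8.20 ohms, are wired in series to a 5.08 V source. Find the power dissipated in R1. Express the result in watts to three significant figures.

Series elements share the same current, so find I first, then use P = I²R.
R_total = 1.00 + 2.12 + 8.20 = 11.32 Ω
I = V / R_total = 5.08 / 11.32 = 0.4488 A
P_R1 = I² × R1 = (0.4488)² × 1.00 = 0.2014 W

0.201 W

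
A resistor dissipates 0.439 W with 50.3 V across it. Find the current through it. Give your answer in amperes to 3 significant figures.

0.00873 A

The two known quantities fix the third via I = P / V.
I = 0.439 / 50.3 = 0.008728 A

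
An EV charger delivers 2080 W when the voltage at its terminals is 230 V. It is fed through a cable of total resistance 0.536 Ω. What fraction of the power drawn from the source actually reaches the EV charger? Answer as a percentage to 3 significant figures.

97.9 %

I = P / V = 2080 / 230 = 9.043 A through the cable.
P_line = I² R_line = (9.043)² × 0.536 = 43.84 W
P_source = P_load + P_line = 2080 + 43.84 = 2124 W
η = P_load / P_source = 2080 / 2124 = 0.9794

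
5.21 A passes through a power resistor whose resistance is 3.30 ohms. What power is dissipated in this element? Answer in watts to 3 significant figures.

89.6 W

Knowing I and R, the power is just I²R — no need to find V first.
P = (5.210 A)² × 3.30 Ω = 89.58 W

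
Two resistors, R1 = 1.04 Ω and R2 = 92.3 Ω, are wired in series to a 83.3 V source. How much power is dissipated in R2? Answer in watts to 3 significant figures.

Every series element carries the same I. Get I from the total resistance, then P = I² × R2.
R_total = 1.04 + 92.3 = 93.34 Ω
I = V / R_total = 83.3 / 93.34 = 0.8924 A
P_R2 = I² × R2 = (0.8924)² × 92.3 = 73.51 W

73.5 W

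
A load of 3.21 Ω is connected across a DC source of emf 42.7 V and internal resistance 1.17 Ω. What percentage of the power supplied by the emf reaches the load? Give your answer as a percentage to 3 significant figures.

73.3 %

Both r and R carry the same current, so the power split is just the resistance split: η = R/(R+r).
η = R / (R + r) = 3.21 / (3.21 + 1.17) = 0.7329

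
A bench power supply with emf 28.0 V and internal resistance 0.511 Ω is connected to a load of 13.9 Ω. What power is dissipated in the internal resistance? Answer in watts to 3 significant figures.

Internal loss is I²r, with I set by the total series resistance r+R.
I = ε / (r + R) = 28.0 / (0.511 + 13.9) = 1.943 A
P_int = I² r = (1.943)² × 0.511 = 1.929 W

1.93 W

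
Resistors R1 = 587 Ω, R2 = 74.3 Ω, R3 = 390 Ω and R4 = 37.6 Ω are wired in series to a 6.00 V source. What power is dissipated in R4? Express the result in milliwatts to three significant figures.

In a series string the same current flows through every resistor — find that current, then P = I²R for the one we want.
R_total = 587 + 74.3 + 390 + 37.6 = 1089 Ω
I = V / R_total = 6.00 / 1089 = 0.005510 A
P_R4 = I² × R4 = (0.005510)² × 37.6 = 0.001142 W

1.14 mW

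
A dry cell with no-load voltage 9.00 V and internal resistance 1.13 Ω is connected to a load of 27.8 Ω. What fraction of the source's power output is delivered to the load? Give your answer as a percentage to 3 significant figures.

The source delivers εI, of which I²R reaches the load and I²r is lost; since I is common, η = R/(R+r).
η = R / (R + r) = 27.8 / (27.8 + 1.13) = 0.9609

96.1 %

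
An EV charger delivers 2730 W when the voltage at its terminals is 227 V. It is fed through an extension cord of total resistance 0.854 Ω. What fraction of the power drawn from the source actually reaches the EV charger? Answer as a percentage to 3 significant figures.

95.7 %

I = P / V = 2730 / 227 = 12.03 A through the extension cord.
P_line = I² R_line = (12.03)² × 0.854 = 123.5 W
P_source = P_load + P_line = 2730 + 123.5 = 2854 W
η = P_load / P_source = 2730 / 2854 = 0.9567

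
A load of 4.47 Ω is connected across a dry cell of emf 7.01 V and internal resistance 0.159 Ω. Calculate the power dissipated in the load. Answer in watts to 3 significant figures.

10.3 W

The internal resistance and the load are in series, so the same I flows through both; get I from ε/(r+R), then I²R for the load.
I = ε / (r + R) = 7.01 / (0.159 + 4.47) = 1.514 A
P_load = I² R = (1.514)² × 4.47 = 10.25 W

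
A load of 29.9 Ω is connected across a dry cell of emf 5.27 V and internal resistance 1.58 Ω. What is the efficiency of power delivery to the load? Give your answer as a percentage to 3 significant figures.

The source delivers εI, of which I²R reaches the load and I²r is lost; since I is common, η = R/(R+r).
η = R / (R + r) = 29.9 / (29.9 + 1.58) = 0.9498

95.0 %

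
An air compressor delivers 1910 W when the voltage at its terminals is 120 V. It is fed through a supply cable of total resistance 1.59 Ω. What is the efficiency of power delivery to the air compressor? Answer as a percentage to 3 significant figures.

82.6 %

I = P / V = 1910 / 120 = 15.92 A through the supply cable.
P_line = I² R_line = (15.92)² × 1.59 = 402.8 W
P_source = P_load + P_line = 1910 + 402.8 = 2313 W
η = P_load / P_source = 1910 / 2313 = 0.8258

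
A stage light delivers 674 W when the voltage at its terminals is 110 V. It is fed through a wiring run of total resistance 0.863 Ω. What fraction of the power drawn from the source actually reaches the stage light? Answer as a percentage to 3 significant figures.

95.4 %

I = P / V = 674 / 110 = 6.127 A through the wiring run.
P_line = I² R_line = (6.127)² × 0.863 = 32.40 W
P_source = P_load + P_line = 674.0 + 32.40 = 706.4 W
η = P_load / P_source = 674.0 / 706.4 = 0.9541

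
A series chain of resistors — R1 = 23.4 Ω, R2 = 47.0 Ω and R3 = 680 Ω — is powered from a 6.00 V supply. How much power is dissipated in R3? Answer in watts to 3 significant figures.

0.0435 W

Every series element carries the same I. Get I from the total resistance, then P = I² × R3.
R_total = 23.4 + 47.0 + 680 = 750.4 Ω
I = V / R_total = 6.00 / 750.4 = 0.007996 A
P_R3 = I² × R3 = (0.007996)² × 680 = 0.04347 W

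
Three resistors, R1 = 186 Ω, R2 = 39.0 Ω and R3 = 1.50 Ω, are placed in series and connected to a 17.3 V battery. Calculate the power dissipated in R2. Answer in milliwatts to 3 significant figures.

228 mW

Series elements share the same current, so find I first, then use P = I²R.
R_total = 186 + 39.0 + 1.50 = 226.5 Ω
I = V / R_total = 17.3 / 226.5 = 0.07638 A
P_R2 = I² × R2 = (0.07638)² × 39.0 = 0.2275 W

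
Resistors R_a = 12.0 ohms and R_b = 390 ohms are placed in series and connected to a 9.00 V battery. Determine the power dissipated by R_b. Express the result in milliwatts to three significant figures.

In a series string the same current flows through every resistor — find that current, then P = I²R for the one we want.
R_total = 12.0 + 390 = 402.0 Ω
I = V / R_total = 9.00 / 402.0 = 0.02239 A
P_R_b = I² × R_b = (0.02239)² × 390 = 0.1955 W

195 mW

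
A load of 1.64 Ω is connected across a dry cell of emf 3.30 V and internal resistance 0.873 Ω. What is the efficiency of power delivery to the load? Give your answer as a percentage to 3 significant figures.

η = P_load/(P_load+P_int) = I²R/(I²R+I²r) = R/(R+r) — the I² cancels for series elements.
η = R / (R + r) = 1.64 / (1.64 + 0.873) = 0.6526

65.3 %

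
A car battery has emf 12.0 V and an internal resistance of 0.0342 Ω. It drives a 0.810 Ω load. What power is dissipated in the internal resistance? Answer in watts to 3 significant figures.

6.91 W

r is in series with the load, so it carries the full circuit current — the loss in it is I²r.
I = ε / (r + R) = 12.0 / (0.0342 + 0.810) = 14.21 A
P_int = I² r = (14.21)² × 0.0342 = 6.910 W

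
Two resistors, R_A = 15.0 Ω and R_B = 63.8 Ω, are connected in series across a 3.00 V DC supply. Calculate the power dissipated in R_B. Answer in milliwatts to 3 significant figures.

Since the resistors are in series they all carry the loop current I = V/R_total; the power in any one is I²R.
R_total = 15.0 + 63.8 = 78.80 Ω
I = V / R_total = 3.00 / 78.80 = 0.03807 A
P_R_B = I² × R_B = (0.03807)² × 63.8 = 0.09247 W

92.5 mW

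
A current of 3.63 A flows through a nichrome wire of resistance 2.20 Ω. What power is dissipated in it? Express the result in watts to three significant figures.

29.0 W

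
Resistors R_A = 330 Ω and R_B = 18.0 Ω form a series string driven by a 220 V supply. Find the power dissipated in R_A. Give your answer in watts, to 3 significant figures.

132 W

The current is common to all series resistors; compute it, then apply P = I²R for the target.
R_total = 330 + 18.0 = 348.0 Ω
I = V / R_total = 220 / 348.0 = 0.6322 A
P_R_A = I² × R_A = (0.6322)² × 330 = 131.9 W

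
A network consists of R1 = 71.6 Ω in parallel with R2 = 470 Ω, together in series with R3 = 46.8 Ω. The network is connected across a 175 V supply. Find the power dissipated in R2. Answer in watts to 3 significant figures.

Collapse the R1‖R2 pair into one equivalent R_p; then R_p and R3 form a series string.
R_p = (71.6×470)/(71.6+470) = 62.13 Ω
R_total = R_p + 46.8 = 62.13 + 46.8 = 108.9 Ω
I = V / R_total = 175 / 108.9 = 1.606 A
Voltage across the parallel pair: V_p = I × R_p = 1.606 × 62.13 = 99.82 V
R2 has V_p across it, so P = V_p²/R2.
P_R2 = (99.82)² / 470 = 21.20 W

21.2 W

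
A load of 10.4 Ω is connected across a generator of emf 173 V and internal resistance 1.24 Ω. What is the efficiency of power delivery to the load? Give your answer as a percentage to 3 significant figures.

89.3 %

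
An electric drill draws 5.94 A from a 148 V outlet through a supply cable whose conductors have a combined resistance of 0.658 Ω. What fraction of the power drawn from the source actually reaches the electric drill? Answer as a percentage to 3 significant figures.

97.4 %

The supply cable carries the full 5.94 A.
P_line = I² R_line = (5.940)² × 0.658 = 23.22 W
P_source = V I = 148 × 5.940 = 879.1 W; P_load = 855.9 W
η = P_load / P_source = 855.9 / 879.1 = 0.9736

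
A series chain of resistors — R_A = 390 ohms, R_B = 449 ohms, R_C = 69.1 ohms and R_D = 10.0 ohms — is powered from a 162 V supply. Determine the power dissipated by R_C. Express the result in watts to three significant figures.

Series elements share the same current, so find I first, then use P = I²R.
R_total = 390 + 449 + 69.1 + 10.0 = 918.1 Ω
I = V / R_total = 162 / 918.1 = 0.1765 A
P_R_C = I² × R_C = (0.1765)² × 69.1 = 2.151 W

2.15 W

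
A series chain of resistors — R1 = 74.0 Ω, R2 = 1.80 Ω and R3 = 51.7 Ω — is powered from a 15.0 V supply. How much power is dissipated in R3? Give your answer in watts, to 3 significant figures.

In a series string the same current flows through every resistor — find that current, then P = I²R for the one we want.
R_total = 74.0 + 1.80 + 51.7 = 127.5 Ω
I = V / R_total = 15.0 / 127.5 = 0.1176 A
P_R3 = I² × R3 = (0.1176)² × 51.7 = 0.7156 W

0.716 W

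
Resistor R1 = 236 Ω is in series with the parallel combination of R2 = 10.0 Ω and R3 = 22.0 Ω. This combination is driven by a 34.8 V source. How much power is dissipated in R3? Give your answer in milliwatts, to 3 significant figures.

44.1 mW

Collapse R2‖R3 to a single equivalent, reducing the network to two series elements.
R_p = (10.0×22.0)/(10.0+22.0) = 6.875 Ω
R_total = 236 + 6.875 = 242.9 Ω
I = V / R_total = 34.8 / 242.9 = 0.1433 A
Voltage across the parallel pair: V_p = I × R_p = 0.1433 × 6.875 = 0.9851 V
R3 is across V_p, so use P = V²/R for that branch.
P_R3 = (0.9851)² / 22.0 = 0.04411 W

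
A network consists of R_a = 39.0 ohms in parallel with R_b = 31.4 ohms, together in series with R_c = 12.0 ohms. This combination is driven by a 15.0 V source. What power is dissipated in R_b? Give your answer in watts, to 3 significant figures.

Collapse the R_a‖R_b pair into one equivalent R_p; then R_p and R_c form a series string.
R_p = (39.0×31.4)/(39.0+31.4) = 17.39 Ω
R_total = R_p + 12.0 = 17.39 + 12.0 = 29.39 Ω
I = V / R_total = 15.0 / 29.39 = 0.5103 A
Voltage across the parallel pair: V_p = I × R_p = 0.5103 × 17.39 = 8.876 V
R_b has V_p across it, so P = V_p²/R_b.
P_R_b = (8.876)² / 31.4 = 2.509 W

2.51 W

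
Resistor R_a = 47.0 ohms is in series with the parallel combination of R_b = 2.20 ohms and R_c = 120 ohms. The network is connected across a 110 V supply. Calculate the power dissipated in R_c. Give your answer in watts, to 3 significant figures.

Reduce the parallel pair to R_p first; the network is then a simple series string.
R_p = (2.20×120)/(2.20+120) = 2.160 Ω
R_total = 47.0 + 2.160 = 49.16 Ω
I = V / R_total = 110 / 49.16 = 2.238 A
Voltage across the parallel pair: V_p = I × R_p = 2.238 × 2.160 = 4.834 V
With V_p across R_c, its power is V_p²/R_c.
P_R_c = (4.834)² / 120 = 0.1947 W

0.195 W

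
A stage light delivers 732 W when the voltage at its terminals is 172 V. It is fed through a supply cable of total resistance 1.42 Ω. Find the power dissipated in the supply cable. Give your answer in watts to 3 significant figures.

25.7 W

The supply cable and load are in series, so the same current flows in both; the loss is I²R_line.
I = P / V = 732 / 172 = 4.256 A through the supply cable.
P_line = I² R_line = (4.256)² × 1.42 = 25.72 W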